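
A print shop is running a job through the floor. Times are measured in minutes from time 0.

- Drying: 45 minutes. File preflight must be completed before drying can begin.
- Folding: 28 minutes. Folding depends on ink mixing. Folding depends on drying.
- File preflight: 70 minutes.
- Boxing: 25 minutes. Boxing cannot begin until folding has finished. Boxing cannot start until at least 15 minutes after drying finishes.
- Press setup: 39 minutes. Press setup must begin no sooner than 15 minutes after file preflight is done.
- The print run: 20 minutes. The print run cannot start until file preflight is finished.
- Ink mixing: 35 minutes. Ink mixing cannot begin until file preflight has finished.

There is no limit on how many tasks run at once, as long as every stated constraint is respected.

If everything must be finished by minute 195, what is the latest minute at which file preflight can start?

27

Boxing must finish by minute 195; it takes 25 minutes, so it must start by 195 − 25 = minute 170.
Folding feeds into boxing (must start by minute 170); so folding must finish by minute 170 and therefore start by minute 142.
Ink mixing has to be done before folding (must start by minute 142). That means finishing by minute 142, i.e. starting by 142 − 35 = minute 107.
Press setup must finish by minute 195; it takes 39 minutes, so it must start by 195 − 39 = minute 156.
To finish by minute 195, the print run (duration 20) must start no later than minute 175.
Drying feeds folding (must start by minute 142); boxing (must start by minute 170, minus 15-minute gap → minute 155). Taking the minimum, drying must finish by minute 142 and start by 142 − 45 = minute 97.
File preflight must finish in time for ink mixing (must start by minute 107); press setup (must start by minute 156, minus 15-minute gap → minute 141); the print run (must start by minute 175); drying (must start by minute 97). The tightest is minute 97, so file preflight must start by 97 − 70 = minute 27.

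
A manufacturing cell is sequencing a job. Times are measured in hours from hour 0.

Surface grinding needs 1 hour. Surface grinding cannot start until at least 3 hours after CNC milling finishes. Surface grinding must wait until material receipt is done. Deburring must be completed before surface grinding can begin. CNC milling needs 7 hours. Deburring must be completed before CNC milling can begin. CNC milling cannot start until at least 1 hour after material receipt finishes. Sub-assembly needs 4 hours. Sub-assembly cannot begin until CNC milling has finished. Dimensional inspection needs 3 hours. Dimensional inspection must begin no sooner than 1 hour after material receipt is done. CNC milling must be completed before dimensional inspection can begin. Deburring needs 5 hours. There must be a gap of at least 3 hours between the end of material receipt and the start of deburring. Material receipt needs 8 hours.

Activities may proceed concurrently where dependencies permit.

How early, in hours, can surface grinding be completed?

Material receipt has no prerequisites, so it starts at hour 0 and finishes at hour 8.
Deburring waits on material receipt (finishes hour 8, plus 3-hour gap → hour 11), so it starts at hour 11 and finishes at 11 + 5 = hour 16.
CNC milling has to wait for deburring (finishes hour 16); material receipt (finishes hour 8, plus 1-hour gap → hour 9). The latest of these is hour 16, so CNC milling runs hour 16 to 16 + 7 = hour 23.
For surface grinding: CNC milling (finishes hour 23, plus 3-hour gap → hour 26); material receipt (finishes hour 8); deburring (finishes hour 16). Taking the maximum gives a start of hour 26, and it finishes at 26 + 1 = hour 27.

27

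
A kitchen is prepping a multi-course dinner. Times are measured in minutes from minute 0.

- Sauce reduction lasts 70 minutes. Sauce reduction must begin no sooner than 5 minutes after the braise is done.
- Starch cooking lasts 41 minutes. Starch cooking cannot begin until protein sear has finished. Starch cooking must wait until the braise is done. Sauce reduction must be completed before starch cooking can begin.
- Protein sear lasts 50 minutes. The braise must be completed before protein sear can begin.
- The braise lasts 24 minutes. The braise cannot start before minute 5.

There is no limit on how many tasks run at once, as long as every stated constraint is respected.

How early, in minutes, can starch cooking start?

104

The braise cannot begin until its own release at minute 5. It runs from minute 5 to 5 + 24 = minute 29.
Sauce reduction waits on the braise (finishes minute 29, plus 5-minute gap → minute 34), so it starts at minute 34 and finishes at 34 + 70 = minute 104.
Protein sear waits on the braise (finishes minute 29), so it starts at minute 29 and finishes at 29 + 50 = minute 79.
Starch cooking waits on protein sear (finishes minute 79); the braise (finishes minute 29); sauce reduction (finishes minute 104). The latest of these is minute 104, which is the earliest starch cooking can start.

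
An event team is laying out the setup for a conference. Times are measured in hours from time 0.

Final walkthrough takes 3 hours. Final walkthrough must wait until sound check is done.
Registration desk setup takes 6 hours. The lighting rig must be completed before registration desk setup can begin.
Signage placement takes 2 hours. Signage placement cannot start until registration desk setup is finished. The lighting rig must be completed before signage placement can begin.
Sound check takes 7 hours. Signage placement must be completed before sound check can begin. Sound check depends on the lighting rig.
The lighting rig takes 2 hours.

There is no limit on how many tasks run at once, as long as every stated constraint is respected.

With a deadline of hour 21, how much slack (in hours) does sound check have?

The lighting rig can start immediately at hour 0; it finishes at hour 2.
Registration desk setup cannot begin until the lighting rig (finishes hour 2). It runs from hour 2 to 2 + 6 = hour 8.
For signage placement: registration desk setup (finishes hour 8); the lighting rig (finishes hour 2). Taking the maximum gives a start of hour 8, and it finishes at 8 + 2 = hour 10.
Sound check has to wait for signage placement (finishes hour 10); the lighting rig (finishes hour 2). The latest of these is hour 10, so sound check runs hour 10 to 10 + 7 = hour 17.

Working backward from the deadline:
Final walkthrough has no dependents, so it just needs to finish by hour 21. Starting by 21 − 3 = hour 18 achieves that.
Sound check feeds into final walkthrough (must start by hour 18); so sound check must finish by hour 18 and therefore start by hour 11.
So sound check can start as early as hour 10 and as late as hour 11, giving 11 − 10 = 1 hour of slack.

1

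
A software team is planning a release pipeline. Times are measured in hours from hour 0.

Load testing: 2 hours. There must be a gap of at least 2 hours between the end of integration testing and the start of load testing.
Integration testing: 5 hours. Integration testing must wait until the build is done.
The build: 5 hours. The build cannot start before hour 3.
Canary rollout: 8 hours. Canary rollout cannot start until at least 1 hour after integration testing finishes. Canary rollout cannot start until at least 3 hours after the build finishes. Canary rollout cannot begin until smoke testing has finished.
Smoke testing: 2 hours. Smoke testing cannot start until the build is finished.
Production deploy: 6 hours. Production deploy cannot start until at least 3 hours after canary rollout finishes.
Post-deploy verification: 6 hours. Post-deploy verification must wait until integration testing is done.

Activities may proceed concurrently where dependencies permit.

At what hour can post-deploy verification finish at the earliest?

The build waits on its own release at hour 3, so it starts at hour 3 and finishes at 3 + 5 = hour 8.
Integration testing waits on the build (finishes hour 8), so it starts at hour 8 and finishes at 8 + 5 = hour 13.
Post-deploy verification cannot begin until integration testing (finishes hour 13). It runs from hour 13 to 13 + 6 = hour 19.

19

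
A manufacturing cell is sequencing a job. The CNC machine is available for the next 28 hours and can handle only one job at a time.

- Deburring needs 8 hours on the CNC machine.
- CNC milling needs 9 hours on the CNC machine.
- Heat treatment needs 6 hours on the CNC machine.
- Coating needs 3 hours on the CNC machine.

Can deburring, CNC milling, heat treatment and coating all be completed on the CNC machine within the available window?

Running back to back, the jobs need 8 + 9 + 6 + 3 = 26 hours on the CNC machine.
Since 26 ≤ 28, they fit within the window.

Yes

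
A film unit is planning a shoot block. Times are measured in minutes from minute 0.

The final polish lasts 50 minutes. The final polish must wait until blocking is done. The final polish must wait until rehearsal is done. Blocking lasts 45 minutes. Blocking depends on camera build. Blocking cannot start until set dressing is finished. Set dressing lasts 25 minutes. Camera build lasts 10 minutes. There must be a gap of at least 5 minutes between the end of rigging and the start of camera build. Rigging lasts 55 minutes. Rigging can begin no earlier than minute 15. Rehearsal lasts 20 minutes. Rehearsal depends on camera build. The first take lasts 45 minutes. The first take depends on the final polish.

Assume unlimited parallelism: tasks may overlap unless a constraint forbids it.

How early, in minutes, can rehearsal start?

Rigging cannot begin until its own release at minute 15. It runs from minute 15 to 15 + 55 = minute 70.
After rigging (finishes minute 70, plus 5-minute gap → minute 75), camera build can start at minute 75 and finishes at minute 85.
Rehearsal waits on camera build (finishes minute 85), so the earliest it can start is minute 85.

85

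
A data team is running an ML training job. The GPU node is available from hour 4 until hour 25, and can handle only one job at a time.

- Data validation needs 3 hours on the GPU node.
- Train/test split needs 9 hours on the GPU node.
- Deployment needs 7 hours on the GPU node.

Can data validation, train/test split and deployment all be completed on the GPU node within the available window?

The GPU node window is 25 − 4 = 21 hours.
Running back to back, the jobs need 3 + 9 + 7 = 19 hours on the GPU node.
Since 19 ≤ 21, they fit within the window.

Yes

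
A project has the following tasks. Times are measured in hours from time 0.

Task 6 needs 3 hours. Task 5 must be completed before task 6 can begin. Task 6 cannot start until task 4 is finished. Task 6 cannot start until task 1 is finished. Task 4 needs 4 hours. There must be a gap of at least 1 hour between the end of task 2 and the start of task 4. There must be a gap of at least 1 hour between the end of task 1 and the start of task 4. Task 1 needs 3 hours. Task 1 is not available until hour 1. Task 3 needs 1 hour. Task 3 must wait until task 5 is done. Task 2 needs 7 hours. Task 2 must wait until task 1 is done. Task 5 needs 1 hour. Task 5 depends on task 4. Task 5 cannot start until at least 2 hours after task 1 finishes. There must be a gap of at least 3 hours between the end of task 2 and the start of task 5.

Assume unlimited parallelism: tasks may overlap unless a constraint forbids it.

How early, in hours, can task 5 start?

Task 1 waits on its own release at hour 1, so it starts at hour 1 and finishes at 1 + 3 = hour 4.
After task 1 (finishes hour 4), task 2 can start at hour 4 and finishes at hour 11.
Task 4 cannot start until task 2 (finishes hour 11, plus 1-hour gap → hour 12); task 1 (finishes hour 4, plus 1-hour gap → hour 5). The controlling bound is hour 12, so task 4 finishes at 12 + 4 = hour 16.
Task 5 waits on task 4 (finishes hour 16); task 1 (finishes hour 4, plus 2-hour gap → hour 6); task 2 (finishes hour 11, plus 3-hour gap → hour 14). The latest of these is hour 16, which is the earliest task 5 can start.

16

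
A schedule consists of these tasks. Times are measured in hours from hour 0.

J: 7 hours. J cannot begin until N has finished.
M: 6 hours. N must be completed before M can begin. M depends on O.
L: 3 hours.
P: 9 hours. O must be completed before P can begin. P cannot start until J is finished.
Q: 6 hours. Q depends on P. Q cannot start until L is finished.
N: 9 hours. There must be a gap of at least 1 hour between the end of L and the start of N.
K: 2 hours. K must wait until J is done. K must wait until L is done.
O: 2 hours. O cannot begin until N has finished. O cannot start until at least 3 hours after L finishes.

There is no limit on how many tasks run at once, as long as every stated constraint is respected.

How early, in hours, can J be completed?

L can start immediately at hour 0; it finishes at hour 3.
N waits on L (finishes hour 3, plus 1-hour gap → hour 4), so it starts at hour 4 and finishes at 4 + 9 = hour 13.
J waits on N (finishes hour 13), so it starts at hour 13 and finishes at 13 + 7 = hour 20.

20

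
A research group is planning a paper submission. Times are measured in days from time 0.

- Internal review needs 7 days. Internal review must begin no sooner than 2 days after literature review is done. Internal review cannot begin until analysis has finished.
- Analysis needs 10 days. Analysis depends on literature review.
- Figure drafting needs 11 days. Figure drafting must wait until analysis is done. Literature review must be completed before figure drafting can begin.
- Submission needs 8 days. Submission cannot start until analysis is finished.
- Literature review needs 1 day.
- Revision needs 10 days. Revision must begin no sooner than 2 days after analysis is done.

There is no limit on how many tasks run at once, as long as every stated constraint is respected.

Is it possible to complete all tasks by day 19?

No

Literature review can start immediately at day 0; it finishes at day 1.
After literature review (finishes day 1), analysis can start at day 1 and finishes at day 11.
After analysis (finishes day 11), submission can start at day 11 and finishes at day 19.
Revision waits on analysis (finishes day 11, plus 2-day gap → day 13), so it starts at day 13 and finishes at 13 + 10 = day 23.
Internal review needs all of literature review (finishes day 1, plus 2-day gap → day 3); analysis (finishes day 11). That puts its earliest start at day 11; it finishes at 11 + 7 = day 18.
For figure drafting: analysis (finishes day 11); literature review (finishes day 1). Taking the maximum gives a start of day 11, and it finishes at 11 + 11 = day 22.
The earliest everything can be done is day 23, which is after the deadline of 19, so it is not possible.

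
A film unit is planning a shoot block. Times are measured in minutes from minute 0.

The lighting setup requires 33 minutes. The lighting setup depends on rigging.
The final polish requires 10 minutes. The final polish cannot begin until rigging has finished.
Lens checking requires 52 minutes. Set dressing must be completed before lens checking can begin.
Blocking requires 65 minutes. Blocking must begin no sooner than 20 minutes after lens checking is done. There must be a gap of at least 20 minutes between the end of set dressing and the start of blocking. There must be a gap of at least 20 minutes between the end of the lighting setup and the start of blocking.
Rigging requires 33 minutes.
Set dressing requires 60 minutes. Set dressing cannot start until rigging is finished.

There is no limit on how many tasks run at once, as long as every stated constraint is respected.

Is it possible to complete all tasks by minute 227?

No

Nothing blocks rigging, so it runs from minute 0 to minute 33.
The final polish waits on rigging (finishes minute 33), so it starts at minute 33 and finishes at 33 + 10 = minute 43.
After rigging (finishes minute 33), the lighting setup can start at minute 33 and finishes at minute 66.
After rigging (finishes minute 33), set dressing can start at minute 33 and finishes at minute 93.
Lens checking cannot begin until set dressing (finishes minute 93). It runs from minute 93 to 93 + 52 = minute 145.
For blocking: lens checking (finishes minute 145, plus 20-minute gap → minute 165); set dressing (finishes minute 93, plus 20-minute gap → minute 113); the lighting setup (finishes minute 66, plus 20-minute gap → minute 86). Taking the maximum gives a start of minute 165, and it finishes at 165 + 65 = minute 230.
The earliest everything can be done is minute 230, which is after the deadline of 227, so it is not possible.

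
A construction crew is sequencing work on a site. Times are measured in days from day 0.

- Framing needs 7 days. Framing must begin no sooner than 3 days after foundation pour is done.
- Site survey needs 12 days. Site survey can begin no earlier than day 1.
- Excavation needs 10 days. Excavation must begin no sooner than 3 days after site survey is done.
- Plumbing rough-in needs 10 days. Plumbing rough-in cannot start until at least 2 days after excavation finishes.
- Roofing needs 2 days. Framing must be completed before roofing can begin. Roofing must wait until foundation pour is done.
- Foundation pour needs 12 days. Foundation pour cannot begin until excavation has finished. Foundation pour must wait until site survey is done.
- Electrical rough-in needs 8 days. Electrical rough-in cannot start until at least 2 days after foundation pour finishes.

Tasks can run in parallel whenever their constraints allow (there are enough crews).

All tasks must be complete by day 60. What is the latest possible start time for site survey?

11

To finish by day 60, roofing (duration 2) must start no later than day 58.
Since roofing (must start by day 58) depends on it, framing must finish by day 58. Backing off its 7-day duration gives a latest start of day 51.
Nothing follows electrical rough-in; the deadline of day 60 is its only limit. It must start by 60 − 8 = day 52.
Foundation pour has several dependents: framing (must start by day 51, minus 3-day gap → day 48); roofing (must start by day 58); electrical rough-in (must start by day 52, minus 2-day gap → day 50). The earliest of those limits is day 48, so foundation pour must start by 48 − 12 = day 36.
Nothing follows plumbing rough-in; the deadline of day 60 is its only limit. It must start by 60 − 10 = day 50.
Excavation feeds foundation pour (must start by day 36); plumbing rough-in (must start by day 50, minus 2-day gap → day 48). Taking the minimum, excavation must finish by day 36 and start by 36 − 10 = day 26.
Site survey must finish in time for excavation (must start by day 26, minus 3-day gap → day 23); foundation pour (must start by day 36). The tightest is day 23, so site survey must start by 23 − 12 = day 11.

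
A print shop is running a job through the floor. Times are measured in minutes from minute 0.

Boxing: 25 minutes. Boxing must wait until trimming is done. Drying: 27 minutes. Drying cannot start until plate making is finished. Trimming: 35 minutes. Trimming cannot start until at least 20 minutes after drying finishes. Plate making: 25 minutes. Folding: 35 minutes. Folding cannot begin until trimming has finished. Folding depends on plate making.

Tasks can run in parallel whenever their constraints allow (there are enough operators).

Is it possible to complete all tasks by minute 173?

Yes

Plate making can start immediately at minute 0; it finishes at minute 25.
Drying waits on plate making (finishes minute 25), so it starts at minute 25 and finishes at 25 + 27 = minute 52.
Trimming cannot begin until drying (finishes minute 52, plus 20-minute gap → minute 72). It runs from minute 72 to 72 + 35 = minute 107.
Boxing cannot begin until trimming (finishes minute 107). It runs from minute 107 to 107 + 25 = minute 132.
Folding cannot start until trimming (finishes minute 107); plate making (finishes minute 25). The controlling bound is minute 107, so folding finishes at 107 + 35 = minute 142.
Every task is finished by minute 142, which is no later than the deadline of 173, so the schedule is feasible.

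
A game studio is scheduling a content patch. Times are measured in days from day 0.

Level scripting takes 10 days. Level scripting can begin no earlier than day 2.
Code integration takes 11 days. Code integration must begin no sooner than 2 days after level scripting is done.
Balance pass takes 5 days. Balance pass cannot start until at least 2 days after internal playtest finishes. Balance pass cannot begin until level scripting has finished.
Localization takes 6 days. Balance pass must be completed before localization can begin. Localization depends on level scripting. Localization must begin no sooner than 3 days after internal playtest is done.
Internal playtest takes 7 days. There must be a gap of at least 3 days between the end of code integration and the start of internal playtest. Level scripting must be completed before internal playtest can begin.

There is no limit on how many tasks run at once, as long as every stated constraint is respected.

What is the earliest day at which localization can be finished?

48

After its own release at day 2, level scripting can start at day 2 and finishes at day 12.
Code integration waits on level scripting (finishes day 12, plus 2-day gap → day 14), so it starts at day 14 and finishes at 14 + 11 = day 25.
Internal playtest needs all of code integration (finishes day 25, plus 3-day gap → day 28); level scripting (finishes day 12). That puts its earliest start at day 28; it finishes at 28 + 7 = day 35.
Balance pass needs all of internal playtest (finishes day 35, plus 2-day gap → day 37); level scripting (finishes day 12). That puts its earliest start at day 37; it finishes at 37 + 5 = day 42.
Localization cannot start until balance pass (finishes day 42); level scripting (finishes day 12); internal playtest (finishes day 35, plus 3-day gap → day 38). The controlling bound is day 42, so localization finishes at 42 + 6 = day 48.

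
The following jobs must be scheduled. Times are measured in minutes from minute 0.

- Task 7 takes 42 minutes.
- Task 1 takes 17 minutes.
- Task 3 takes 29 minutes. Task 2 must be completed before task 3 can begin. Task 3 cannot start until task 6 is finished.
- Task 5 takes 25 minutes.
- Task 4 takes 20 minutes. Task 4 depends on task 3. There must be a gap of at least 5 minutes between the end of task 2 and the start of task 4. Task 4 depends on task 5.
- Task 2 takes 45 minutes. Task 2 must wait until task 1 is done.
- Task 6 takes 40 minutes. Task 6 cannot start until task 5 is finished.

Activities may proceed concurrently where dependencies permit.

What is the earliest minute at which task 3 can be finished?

94

Nothing blocks task 5, so it runs from minute 0 to minute 25.
Task 6 cannot begin until task 5 (finishes minute 25). It runs from minute 25 to 25 + 40 = minute 65.
Task 1 has no prerequisites, so it starts at minute 0 and finishes at minute 17.
Task 2 waits on task 1 (finishes minute 17), so it starts at minute 17 and finishes at 17 + 45 = minute 62.
Task 3 cannot start until task 2 (finishes minute 62); task 6 (finishes minute 65). The controlling bound is minute 65, so task 3 finishes at 65 + 29 = minute 94.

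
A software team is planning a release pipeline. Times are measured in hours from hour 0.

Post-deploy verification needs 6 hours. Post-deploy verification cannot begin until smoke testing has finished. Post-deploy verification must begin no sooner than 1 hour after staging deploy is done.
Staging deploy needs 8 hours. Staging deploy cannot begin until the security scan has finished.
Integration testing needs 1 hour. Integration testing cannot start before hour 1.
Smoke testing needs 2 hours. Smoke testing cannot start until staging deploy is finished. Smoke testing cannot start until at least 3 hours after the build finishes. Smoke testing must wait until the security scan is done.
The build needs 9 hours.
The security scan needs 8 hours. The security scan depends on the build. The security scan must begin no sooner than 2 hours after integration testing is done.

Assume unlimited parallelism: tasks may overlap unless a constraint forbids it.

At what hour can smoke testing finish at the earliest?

Integration testing waits on its own release at hour 1, so it starts at hour 1 and finishes at 1 + 1 = hour 2.
The build can start immediately at hour 0; it finishes at hour 9.
For the security scan: the build (finishes hour 9); integration testing (finishes hour 2, plus 2-hour gap → hour 4). Taking the maximum gives a start of hour 9, and it finishes at 9 + 8 = hour 17.
Staging deploy waits on the security scan (finishes hour 17), so it starts at hour 17 and finishes at 17 + 8 = hour 25.
For smoke testing: staging deploy (finishes hour 25); the build (finishes hour 9, plus 3-hour gap → hour 12); the security scan (finishes hour 17). Taking the maximum gives a start of hour 25, and it finishes at 25 + 2 = hour 27.

27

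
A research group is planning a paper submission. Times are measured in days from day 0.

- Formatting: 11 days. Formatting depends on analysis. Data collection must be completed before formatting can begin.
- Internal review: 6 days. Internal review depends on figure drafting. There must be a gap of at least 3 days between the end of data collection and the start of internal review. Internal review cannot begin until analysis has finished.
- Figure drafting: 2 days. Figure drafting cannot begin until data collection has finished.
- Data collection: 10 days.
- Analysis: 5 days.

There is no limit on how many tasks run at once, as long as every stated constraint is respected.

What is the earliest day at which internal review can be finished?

Analysis can start immediately at day 0; it finishes at day 5.
Data collection can start immediately at day 0; it finishes at day 10.
Figure drafting cannot begin until data collection (finishes day 10). It runs from day 10 to 10 + 2 = day 12.
For internal review: figure drafting (finishes day 12); data collection (finishes day 10, plus 3-day gap → day 13); analysis (finishes day 5). Taking the maximum gives a start of day 13, and it finishes at 13 + 6 = day 19.

19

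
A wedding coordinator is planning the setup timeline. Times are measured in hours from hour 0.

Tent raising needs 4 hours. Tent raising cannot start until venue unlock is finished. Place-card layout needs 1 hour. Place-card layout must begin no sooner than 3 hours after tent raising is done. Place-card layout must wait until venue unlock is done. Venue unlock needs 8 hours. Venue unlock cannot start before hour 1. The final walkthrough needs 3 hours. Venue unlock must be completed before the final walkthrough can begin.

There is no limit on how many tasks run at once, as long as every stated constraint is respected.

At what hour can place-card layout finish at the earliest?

17

Venue unlock waits on its own release at hour 1, so it starts at hour 1 and finishes at 1 + 8 = hour 9.
After venue unlock (finishes hour 9), tent raising can start at hour 9 and finishes at hour 13.
Place-card layout needs all of tent raising (finishes hour 13, plus 3-hour gap → hour 16); venue unlock (finishes hour 9). That puts its earliest start at hour 16; it finishes at 16 + 1 = hour 17.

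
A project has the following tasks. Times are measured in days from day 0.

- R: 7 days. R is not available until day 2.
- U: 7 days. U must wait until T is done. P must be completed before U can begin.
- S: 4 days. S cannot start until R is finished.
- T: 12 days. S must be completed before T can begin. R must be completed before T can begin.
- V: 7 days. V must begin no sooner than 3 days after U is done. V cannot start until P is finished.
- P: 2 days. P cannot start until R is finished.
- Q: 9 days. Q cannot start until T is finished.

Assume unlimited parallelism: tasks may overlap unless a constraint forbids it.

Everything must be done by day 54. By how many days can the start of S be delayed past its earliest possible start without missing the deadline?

12

R waits on its own release at day 2, so it starts at day 2 and finishes at 2 + 7 = day 9.
S cannot begin until R (finishes day 9). It runs from day 9 to 9 + 4 = day 13.

Working backward from the deadline:
V has no dependents, so it just needs to finish by day 54. Starting by 54 − 7 = day 47 achieves that.
U has to be done before V (must start by day 47, minus 3-day gap → day 44). That means finishing by day 44, i.e. starting by 44 − 7 = day 37.
Q must finish by day 54; it takes 9 days, so it must start by 54 − 9 = day 45.
T has several dependents: Q (must start by day 45); U (must start by day 37). The earliest of those limits is day 37, so T must start by 37 − 12 = day 25.
Since T (must start by day 25) depends on it, S must finish by day 25. Backing off its 4-day duration gives a latest start of day 21.
So S can start as early as day 9 and as late as day 21, giving 21 − 9 = 12 days of slack.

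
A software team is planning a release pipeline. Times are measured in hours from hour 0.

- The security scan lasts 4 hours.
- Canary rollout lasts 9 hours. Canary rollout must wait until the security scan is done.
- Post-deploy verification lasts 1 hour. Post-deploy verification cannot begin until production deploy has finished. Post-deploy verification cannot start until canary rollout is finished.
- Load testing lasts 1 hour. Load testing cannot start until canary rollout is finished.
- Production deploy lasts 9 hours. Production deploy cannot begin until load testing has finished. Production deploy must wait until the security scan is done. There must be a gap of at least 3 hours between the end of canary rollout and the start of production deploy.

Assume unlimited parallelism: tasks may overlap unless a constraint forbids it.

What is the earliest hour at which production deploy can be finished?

25

Nothing blocks the security scan, so it runs from hour 0 to hour 4.
Canary rollout cannot begin until the security scan (finishes hour 4). It runs from hour 4 to 4 + 9 = hour 13.
Load testing waits on canary rollout (finishes hour 13), so it starts at hour 13 and finishes at 13 + 1 = hour 14.
Production deploy cannot start until load testing (finishes hour 14); the security scan (finishes hour 4); canary rollout (finishes hour 13, plus 3-hour gap → hour 16). The controlling bound is hour 16, so production deploy finishes at 16 + 9 = hour 25.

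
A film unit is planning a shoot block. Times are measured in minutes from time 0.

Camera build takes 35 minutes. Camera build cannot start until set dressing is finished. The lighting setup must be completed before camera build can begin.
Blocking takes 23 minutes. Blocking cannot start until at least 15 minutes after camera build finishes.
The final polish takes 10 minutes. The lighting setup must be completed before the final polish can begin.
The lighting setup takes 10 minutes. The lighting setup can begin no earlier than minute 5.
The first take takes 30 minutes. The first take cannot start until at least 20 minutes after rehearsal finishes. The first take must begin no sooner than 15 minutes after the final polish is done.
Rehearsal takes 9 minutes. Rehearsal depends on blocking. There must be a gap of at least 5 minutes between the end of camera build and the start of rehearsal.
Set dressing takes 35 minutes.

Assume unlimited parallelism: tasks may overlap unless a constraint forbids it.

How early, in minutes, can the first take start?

137

After its own release at minute 5, the lighting setup can start at minute 5 and finishes at minute 15.
The final polish cannot begin until the lighting setup (finishes minute 15). It runs from minute 15 to 15 + 10 = minute 25.
Set dressing has no prerequisites, so it starts at minute 0 and finishes at minute 35.
For camera build: set dressing (finishes minute 35); the lighting setup (finishes minute 15). Taking the maximum gives a start of minute 35, and it finishes at 35 + 35 = minute 70.
After camera build (finishes minute 70, plus 15-minute gap → minute 85), blocking can start at minute 85 and finishes at minute 108.
Rehearsal needs all of blocking (finishes minute 108); camera build (finishes minute 70, plus 5-minute gap → minute 75). That puts its earliest start at minute 108; it finishes at 108 + 9 = minute 117.
The first take waits on rehearsal (finishes minute 117, plus 20-minute gap → minute 137); the final polish (finishes minute 25, plus 15-minute gap → minute 40). The latest of these is minute 137, which is the earliest the first take can start.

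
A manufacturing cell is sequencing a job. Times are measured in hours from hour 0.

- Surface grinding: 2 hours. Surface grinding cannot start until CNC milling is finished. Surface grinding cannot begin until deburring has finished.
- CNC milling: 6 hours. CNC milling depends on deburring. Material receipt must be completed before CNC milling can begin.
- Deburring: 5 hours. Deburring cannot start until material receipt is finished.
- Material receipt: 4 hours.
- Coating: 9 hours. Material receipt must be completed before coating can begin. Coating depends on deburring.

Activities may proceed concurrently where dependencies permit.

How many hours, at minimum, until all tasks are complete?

Nothing blocks material receipt, so it runs from hour 0 to hour 4.
After material receipt (finishes hour 4), deburring can start at hour 4 and finishes at hour 9.
Coating has to wait for material receipt (finishes hour 4); deburring (finishes hour 9). The latest of these is hour 9, so coating runs hour 9 to 9 + 9 = hour 18.
For CNC milling: deburring (finishes hour 9); material receipt (finishes hour 4). Taking the maximum gives a start of hour 9, and it finishes at 9 + 6 = hour 15.
For surface grinding: CNC milling (finishes hour 15); deburring (finishes hour 9). Taking the maximum gives a start of hour 15, and it finishes at 15 + 2 = hour 17.
All tasks are finished once the last one completes. Finish times: Material receipt at 4, Deburring at 9, CNC milling at 15, Surface grinding at 17, Coating at 18. The latest is hour 18.

18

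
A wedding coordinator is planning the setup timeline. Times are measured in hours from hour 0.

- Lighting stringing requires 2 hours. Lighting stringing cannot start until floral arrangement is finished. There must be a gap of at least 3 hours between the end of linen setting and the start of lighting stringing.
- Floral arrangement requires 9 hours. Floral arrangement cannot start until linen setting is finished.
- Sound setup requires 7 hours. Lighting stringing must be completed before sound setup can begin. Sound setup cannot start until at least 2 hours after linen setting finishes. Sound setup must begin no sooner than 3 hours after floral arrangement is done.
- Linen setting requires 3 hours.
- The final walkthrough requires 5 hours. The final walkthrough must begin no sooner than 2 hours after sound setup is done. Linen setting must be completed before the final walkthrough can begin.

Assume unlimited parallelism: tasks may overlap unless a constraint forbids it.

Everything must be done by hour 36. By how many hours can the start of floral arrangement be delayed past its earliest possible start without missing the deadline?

7

Nothing blocks linen setting, so it runs from hour 0 to hour 3.
Floral arrangement waits on linen setting (finishes hour 3), so it starts at hour 3 and finishes at 3 + 9 = hour 12.

Working backward from the deadline:
The final walkthrough has no dependents, so it just needs to finish by hour 36. Starting by 36 − 5 = hour 31 achieves that.
Sound setup has to be done before the final walkthrough (must start by hour 31, minus 2-hour gap → hour 29). That means finishing by hour 29, i.e. starting by 29 − 7 = hour 22.
Lighting stringing feeds into sound setup (must start by hour 22); so lighting stringing must finish by hour 22 and therefore start by hour 20.
Floral arrangement has several dependents: lighting stringing (must start by hour 20); sound setup (must start by hour 22, minus 3-hour gap → hour 19). The earliest of those limits is hour 19, so floral arrangement must start by 19 − 9 = hour 10.
So floral arrangement can start as early as hour 3 and as late as hour 10, giving 10 − 3 = 7 hours of slack.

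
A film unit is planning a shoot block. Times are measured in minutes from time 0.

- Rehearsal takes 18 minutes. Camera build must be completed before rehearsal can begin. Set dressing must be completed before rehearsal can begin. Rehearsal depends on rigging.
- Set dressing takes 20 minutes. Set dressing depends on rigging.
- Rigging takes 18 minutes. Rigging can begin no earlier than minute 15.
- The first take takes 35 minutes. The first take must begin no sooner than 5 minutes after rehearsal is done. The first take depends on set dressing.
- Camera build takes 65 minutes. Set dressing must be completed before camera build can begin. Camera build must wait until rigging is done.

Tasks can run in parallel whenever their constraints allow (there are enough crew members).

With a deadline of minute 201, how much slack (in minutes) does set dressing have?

Rigging cannot begin until its own release at minute 15. It runs from minute 15 to 15 + 18 = minute 33.
Set dressing cannot begin until rigging (finishes minute 33). It runs from minute 33 to 33 + 20 = minute 53.

Working backward from the deadline:
Nothing follows the first take; the deadline of minute 201 is its only limit. It must start by 201 − 35 = minute 166.
Rehearsal has to be done before the first take (must start by minute 166, minus 5-minute gap → minute 161). That means finishing by minute 161, i.e. starting by 161 − 18 = minute 143.
Camera build feeds into rehearsal (must start by minute 143); so camera build must finish by minute 143 and therefore start by minute 78.
Set dressing must finish in time for camera build (must start by minute 78); rehearsal (must start by minute 143); the first take (must start by minute 166). The tightest is minute 78, so set dressing must start by 78 − 20 = minute 58.
So set dressing can start as early as minute 33 and as late as minute 58, giving 58 − 33 = 25 minutes of slack.

25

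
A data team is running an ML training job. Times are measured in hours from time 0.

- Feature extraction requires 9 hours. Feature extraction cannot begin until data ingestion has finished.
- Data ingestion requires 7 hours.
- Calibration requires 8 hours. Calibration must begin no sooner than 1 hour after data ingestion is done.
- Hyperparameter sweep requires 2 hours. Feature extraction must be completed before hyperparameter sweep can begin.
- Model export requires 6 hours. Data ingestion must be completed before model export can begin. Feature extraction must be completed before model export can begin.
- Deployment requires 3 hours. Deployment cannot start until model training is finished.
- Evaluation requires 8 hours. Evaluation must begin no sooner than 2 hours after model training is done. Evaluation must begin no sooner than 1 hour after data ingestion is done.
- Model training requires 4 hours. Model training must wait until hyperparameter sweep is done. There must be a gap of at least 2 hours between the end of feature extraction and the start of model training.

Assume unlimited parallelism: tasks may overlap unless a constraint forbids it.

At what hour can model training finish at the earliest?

22

Data ingestion can start immediately at hour 0; it finishes at hour 7.
After data ingestion (finishes hour 7), feature extraction can start at hour 7 and finishes at hour 16.
Hyperparameter sweep waits on feature extraction (finishes hour 16), so it starts at hour 16 and finishes at 16 + 2 = hour 18.
Model training needs all of hyperparameter sweep (finishes hour 18); feature extraction (finishes hour 16, plus 2-hour gap → hour 18). That puts its earliest start at hour 18; it finishes at 18 + 4 = hour 22.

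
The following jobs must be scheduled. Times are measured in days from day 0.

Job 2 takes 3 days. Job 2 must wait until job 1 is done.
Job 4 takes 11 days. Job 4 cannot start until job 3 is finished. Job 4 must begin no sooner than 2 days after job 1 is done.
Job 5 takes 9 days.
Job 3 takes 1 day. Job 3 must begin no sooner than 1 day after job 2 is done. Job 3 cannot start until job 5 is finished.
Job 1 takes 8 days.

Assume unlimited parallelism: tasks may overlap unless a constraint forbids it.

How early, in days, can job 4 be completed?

Job 5 has no prerequisites, so it starts at day 0 and finishes at day 9.
Job 1 can start immediately at day 0; it finishes at day 8.
Job 2 waits on job 1 (finishes day 8), so it starts at day 8 and finishes at 8 + 3 = day 11.
Job 3 needs all of job 2 (finishes day 11, plus 1-day gap → day 12); job 5 (finishes day 9). That puts its earliest start at day 12; it finishes at 12 + 1 = day 13.
Job 4 has to wait for job 3 (finishes day 13); job 1 (finishes day 8, plus 2-day gap → day 10). The latest of these is day 13, so job 4 runs day 13 to 13 + 11 = day 24.

24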